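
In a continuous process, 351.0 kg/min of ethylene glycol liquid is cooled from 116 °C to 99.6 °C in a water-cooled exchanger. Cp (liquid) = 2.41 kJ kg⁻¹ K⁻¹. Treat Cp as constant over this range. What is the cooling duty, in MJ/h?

Q_c = 832 MJ/h

Q = ṁ·Cp·ΔT = 351.0 × 2.41 × (99.6 − 116) = -13873 kJ/min
Converting: 13873 / 60 s = 231.22 kW
Cooling duty = 832.38 MJ/h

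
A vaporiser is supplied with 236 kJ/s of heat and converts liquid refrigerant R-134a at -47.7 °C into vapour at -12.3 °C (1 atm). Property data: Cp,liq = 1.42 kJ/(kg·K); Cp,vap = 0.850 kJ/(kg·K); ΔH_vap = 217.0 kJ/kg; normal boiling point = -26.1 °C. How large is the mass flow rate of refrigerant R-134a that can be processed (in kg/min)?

Δh = 1.42×(-26.1−-47.7) + 217.0 + 0.850×(-12.3−-26.1) = 259.4 kJ/kg
Q = 236 kJ/s = 236 kJ/s = 14160 kJ/min
ṁ = Q/Δh = 14160 / 259.4 = 54.587 kg/min

ṁ = 54.6 kg/min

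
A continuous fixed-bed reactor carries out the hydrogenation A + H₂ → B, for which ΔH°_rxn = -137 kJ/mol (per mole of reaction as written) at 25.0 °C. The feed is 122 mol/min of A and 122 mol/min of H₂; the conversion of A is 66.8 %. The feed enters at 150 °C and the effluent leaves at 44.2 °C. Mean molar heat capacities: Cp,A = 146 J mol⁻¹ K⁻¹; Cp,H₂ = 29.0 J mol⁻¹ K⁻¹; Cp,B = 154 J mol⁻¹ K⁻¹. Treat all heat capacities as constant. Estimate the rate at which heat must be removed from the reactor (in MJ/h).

Q_out = 807 MJ/h

Extent of reaction ξ = 0.668 × 122 = 81.496 mol/min
Reaction term: ξ·ΔH°_rxn = 81.496 × -137 = -11165 kJ/min
Sensible, feed 150→25 °C: -2668.8 kJ/min
Outlet flows (mol/min): A 40.504, H₂ 40.504, B 81.496
Sensible, products 25→44.2 °C: 377.06 kJ/min
Q = ΔH = -13457 kJ/min = -224.28 kW
Heat removed = 807.4 MJ/h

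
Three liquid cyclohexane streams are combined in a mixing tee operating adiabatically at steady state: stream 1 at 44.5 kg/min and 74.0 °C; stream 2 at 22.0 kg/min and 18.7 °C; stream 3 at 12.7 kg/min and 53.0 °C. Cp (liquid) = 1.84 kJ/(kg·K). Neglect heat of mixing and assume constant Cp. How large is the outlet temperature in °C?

T_out = 55.3 °C

Energy balance with Q = 0: Σ ṁᵢCp,ᵢ(T_out − Tᵢ) = 0
Σ ṁᵢCp,ᵢTᵢ = 44.5×1.84×74.0 + 22.0×1.84×18.7 + 12.7×1.84×53.0 = 8054.6
Σ ṁᵢCp,ᵢ = 44.5×1.84 + 22.0×1.84 + 12.7×1.84 = 145.73
T_out = 8054.6 / 145.73 = 55.271 °C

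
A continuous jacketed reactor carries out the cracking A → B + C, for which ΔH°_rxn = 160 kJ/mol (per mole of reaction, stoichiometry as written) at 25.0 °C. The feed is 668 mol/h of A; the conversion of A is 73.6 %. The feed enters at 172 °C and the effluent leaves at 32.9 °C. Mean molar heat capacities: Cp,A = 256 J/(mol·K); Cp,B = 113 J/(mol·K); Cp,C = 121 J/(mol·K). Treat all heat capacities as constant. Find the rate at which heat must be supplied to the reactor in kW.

Q_in = 15.2 kW

Extent of reaction ξ = 0.736 × 668 = 491.65 mol/h
Reaction term: ξ·ΔH°_rxn = 491.65 × 160 = 78664 kJ/h
Sensible, feed 172→25 °C: -25138 kJ/h
Outlet flows (mol/h): A 176.35, B 491.65, C 491.65
Sensible, products 25→32.9 °C: 1265.5 kJ/h
Q = ΔH = 54791 kJ/h = 15.22 kW
Heat supplied = 15.22 kW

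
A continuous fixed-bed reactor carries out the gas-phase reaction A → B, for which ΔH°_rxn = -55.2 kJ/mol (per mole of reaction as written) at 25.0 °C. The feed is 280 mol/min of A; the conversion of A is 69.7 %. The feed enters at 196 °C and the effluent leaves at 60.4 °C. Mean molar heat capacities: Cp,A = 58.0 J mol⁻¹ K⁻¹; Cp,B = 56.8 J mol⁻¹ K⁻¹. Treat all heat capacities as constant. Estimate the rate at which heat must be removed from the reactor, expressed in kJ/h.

Q_out = 779000 kJ/h

Extent of reaction ξ = 0.697 × 280 = 195.16 mol/min
Reaction term: ξ·ΔH°_rxn = 195.16 × -55.2 = -10773 kJ/min
Sensible, feed 196→25 °C: -2777 kJ/min
Outlet flows (mol/min): A 84.84, B 195.16
Sensible, products 25→60.4 °C: 566.61 kJ/min
Q = ΔH = -12983 kJ/min = -216.39 kW
Heat removed = 779000 kJ/h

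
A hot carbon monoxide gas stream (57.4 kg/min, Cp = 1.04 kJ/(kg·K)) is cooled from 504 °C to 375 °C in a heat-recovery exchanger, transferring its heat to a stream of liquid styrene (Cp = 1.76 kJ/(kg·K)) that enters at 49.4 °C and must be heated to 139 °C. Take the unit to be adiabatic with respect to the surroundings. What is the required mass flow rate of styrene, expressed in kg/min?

Heat released by hot stream: Q = 57.4 × 1.04 × (504 − 375) = 7700.8 kJ/min
Energy balance on cold side (adiabatic exchanger): Q = ṁ_c·Cp_c·(T_c,out − T_c,in)
ṁ_c = 7700.8 / [1.76 × (139 − 49.4)] = 48.833 kg/min

ṁ_c = 48.8 kg/min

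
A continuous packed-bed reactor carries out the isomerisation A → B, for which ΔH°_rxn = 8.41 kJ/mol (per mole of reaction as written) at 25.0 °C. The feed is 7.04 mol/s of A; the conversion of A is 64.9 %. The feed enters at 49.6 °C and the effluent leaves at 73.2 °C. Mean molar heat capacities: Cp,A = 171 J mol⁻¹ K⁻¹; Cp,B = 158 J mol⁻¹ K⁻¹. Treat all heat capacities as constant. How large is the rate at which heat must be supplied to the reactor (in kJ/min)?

Extent of reaction ξ = 0.649 × 7.04 = 4.569 mol/s
Reaction term: ξ·ΔH°_rxn = 4.569 × 8.41 = 38.425 kJ/s
Sensible, feed 49.6→25 °C: -29.614 kJ/s
Outlet flows (mol/s): A 2.471, B 4.569
Sensible, products 25→73.2 °C: 55.162 kJ/s
Q = ΔH = 63.973 kJ/s = 63.973 kW
Heat supplied = 3838.4 kJ/min

Q_in = 3840 kJ/min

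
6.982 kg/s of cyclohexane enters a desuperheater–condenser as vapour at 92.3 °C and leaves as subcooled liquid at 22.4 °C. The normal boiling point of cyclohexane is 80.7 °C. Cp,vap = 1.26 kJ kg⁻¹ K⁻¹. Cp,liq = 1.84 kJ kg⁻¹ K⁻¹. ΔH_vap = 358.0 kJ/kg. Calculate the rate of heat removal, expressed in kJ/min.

Q_c = 201000 kJ/min

vapour 92.3→80.7 °C: -14.616 kJ/kg
condensation at 80.7 °C: -358 kJ/kg
liquid 80.7→22.4 °C: -107.27 kJ/kg
Δh = -14.616 + -358 + -107.27 = -479.89 kJ/kg
Q = ṁ·Δh = 6.982 kg/s × -479.89 kJ/kg = -3350.6 kJ/s
|Q| = 3350.6 kW = 201030 kJ/min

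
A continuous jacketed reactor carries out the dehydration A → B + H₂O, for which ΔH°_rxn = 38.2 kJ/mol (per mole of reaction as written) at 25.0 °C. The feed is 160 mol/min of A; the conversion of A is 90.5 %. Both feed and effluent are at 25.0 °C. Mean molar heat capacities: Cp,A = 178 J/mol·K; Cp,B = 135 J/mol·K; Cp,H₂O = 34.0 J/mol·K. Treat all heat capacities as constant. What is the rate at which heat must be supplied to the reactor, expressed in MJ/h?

Extent of reaction ξ = 0.905 × 160 = 144.8 mol/min
Reaction term: ξ·ΔH°_rxn = 144.8 × 38.2 = 5531.4 kJ/min
Q = ΔH = 5531.4 kJ/min = 92.189 kW
Heat supplied = 331.88 MJ/h

Q_in = 332 MJ/h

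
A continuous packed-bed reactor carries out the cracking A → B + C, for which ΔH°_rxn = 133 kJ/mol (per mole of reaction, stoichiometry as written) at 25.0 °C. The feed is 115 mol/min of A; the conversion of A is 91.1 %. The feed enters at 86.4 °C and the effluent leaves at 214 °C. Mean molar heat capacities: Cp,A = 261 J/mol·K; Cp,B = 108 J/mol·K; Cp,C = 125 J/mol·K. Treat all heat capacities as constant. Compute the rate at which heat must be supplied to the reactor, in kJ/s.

Extent of reaction ξ = 0.911 × 115 = 104.77 mol/min
Reaction term: ξ·ΔH°_rxn = 104.77 × 133 = 13934 kJ/min
Sensible, feed 86.4→25 °C: -1842.9 kJ/min
Outlet flows (mol/min): A 10.235, B 104.77, C 104.77
Sensible, products 25→214 °C: 5118.4 kJ/min
Q = ΔH = 17209 kJ/min = 286.82 kW
Heat supplied = 286.82 kJ/s

Q_in = 287 kJ/s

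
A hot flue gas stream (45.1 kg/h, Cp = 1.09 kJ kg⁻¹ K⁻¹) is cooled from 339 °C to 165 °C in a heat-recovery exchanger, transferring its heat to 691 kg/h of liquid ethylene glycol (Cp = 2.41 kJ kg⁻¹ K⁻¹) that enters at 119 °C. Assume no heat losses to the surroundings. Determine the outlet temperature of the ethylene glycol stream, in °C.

Heat released by hot stream: Q = 45.1 × 1.09 × (339 − 165) = 8553.7 kJ/h
Energy balance on cold side (adiabatic exchanger): Q = ṁ_c·Cp_c·(T_c,out − T_c,in)
T_c,out = 119 + 8553.7/(691 × 2.41) = 124.14 °C

T_c,out = 124 °C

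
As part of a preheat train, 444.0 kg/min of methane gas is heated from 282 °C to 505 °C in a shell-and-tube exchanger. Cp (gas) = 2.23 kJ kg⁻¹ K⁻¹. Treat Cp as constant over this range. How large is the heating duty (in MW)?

Q = ṁ·Cp·ΔT = 444.0 × 2.23 × (505 − 282) = 220800 kJ/min
Converting: 220800 / 60 s = 3679.9 kW
Heating duty = 3.6799 MW

Q = 3.68 MW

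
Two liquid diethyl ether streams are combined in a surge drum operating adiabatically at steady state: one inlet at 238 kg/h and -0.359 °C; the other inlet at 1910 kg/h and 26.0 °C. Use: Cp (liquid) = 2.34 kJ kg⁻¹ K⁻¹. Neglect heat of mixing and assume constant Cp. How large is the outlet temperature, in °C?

T_out = 23.1 °C

No heat crosses the boundary, so H_out = H_in.
Σ ṁᵢCp,ᵢTᵢ = 238×2.34×-0.359 + 1910×2.34×26.0 = 116000
Σ ṁᵢCp,ᵢ = 238×2.34 + 1910×2.34 = 5026.3
T_out = 116000 / 5026.3 = 23.079 °C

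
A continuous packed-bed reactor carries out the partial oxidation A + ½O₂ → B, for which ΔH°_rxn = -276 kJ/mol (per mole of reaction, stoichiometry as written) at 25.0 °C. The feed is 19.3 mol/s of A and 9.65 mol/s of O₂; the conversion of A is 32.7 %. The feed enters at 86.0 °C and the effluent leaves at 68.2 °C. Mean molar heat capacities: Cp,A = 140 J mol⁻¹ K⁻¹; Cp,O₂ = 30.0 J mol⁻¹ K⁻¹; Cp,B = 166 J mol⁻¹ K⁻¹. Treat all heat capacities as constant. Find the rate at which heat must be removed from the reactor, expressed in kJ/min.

Q_out = 108000 kJ/min

Extent of reaction ξ = 0.327 × 19.3 = 6.3111 mol/s
Reaction term: ξ·ΔH°_rxn = 6.3111 × -276 = -1741.9 kJ/s
Sensible, feed 86.0→25 °C: -182.48 kJ/s
Outlet flows (mol/s): A 12.989, O₂ 6.4945, B 6.3111
Sensible, products 25→68.2 °C: 132.23 kJ/s
Q = ΔH = -1792.1 kJ/s = -1792.1 kW
Heat removed = 107530 kJ/min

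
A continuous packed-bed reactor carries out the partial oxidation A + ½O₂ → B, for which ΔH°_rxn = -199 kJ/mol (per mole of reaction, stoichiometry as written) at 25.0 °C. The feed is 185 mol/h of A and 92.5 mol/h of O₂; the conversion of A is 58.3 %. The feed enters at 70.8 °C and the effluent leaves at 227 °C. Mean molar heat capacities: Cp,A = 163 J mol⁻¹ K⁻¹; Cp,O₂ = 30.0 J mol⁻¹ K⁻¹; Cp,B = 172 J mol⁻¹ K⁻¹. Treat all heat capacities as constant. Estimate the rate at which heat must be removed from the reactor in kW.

Extent of reaction ξ = 0.583 × 185 = 107.85 mol/h
Reaction term: ξ·ΔH°_rxn = 107.85 × -199 = -21463 kJ/h
Sensible, feed 70.8→25 °C: -1508.2 kJ/h
Outlet flows (mol/h): A 77.145, O₂ 38.573, B 107.85
Sensible, products 25→227 °C: 6521.1 kJ/h
Q = ΔH = -16450 kJ/h = -4.5695 kW
Heat removed = 4.5695 kW

Q_out = 4.57 kW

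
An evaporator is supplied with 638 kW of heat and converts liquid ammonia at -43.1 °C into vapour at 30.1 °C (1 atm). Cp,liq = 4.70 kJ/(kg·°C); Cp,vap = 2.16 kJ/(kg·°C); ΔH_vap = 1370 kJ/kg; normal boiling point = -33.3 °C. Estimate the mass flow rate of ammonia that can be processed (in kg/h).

Δh = 4.70×(-33.3−-43.1) + 1370 + 2.16×(30.1−-33.3) = 1553 kJ/kg
Q = 638 kW = 638 kJ/s = 2.2968e+06 kJ/h
ṁ = Q/Δh = 2.2968e+06 / 1553 = 1478.9 kg/h

ṁ = 1480 kg/h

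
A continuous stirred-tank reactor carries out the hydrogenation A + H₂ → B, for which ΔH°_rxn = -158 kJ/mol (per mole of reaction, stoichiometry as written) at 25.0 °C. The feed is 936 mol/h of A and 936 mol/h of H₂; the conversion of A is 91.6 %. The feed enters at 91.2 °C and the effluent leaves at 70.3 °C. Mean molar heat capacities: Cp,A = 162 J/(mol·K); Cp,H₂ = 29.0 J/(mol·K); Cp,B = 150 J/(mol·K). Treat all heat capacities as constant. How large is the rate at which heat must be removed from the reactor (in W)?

Q_out = 39100 W

Extent of reaction ξ = 0.916 × 936 = 857.38 mol/h
Reaction term: ξ·ΔH°_rxn = 857.38 × -158 = -135470 kJ/h
Sensible, feed 91.2→25 °C: -11835 kJ/h
Outlet flows (mol/h): A 78.624, H₂ 78.624, B 857.38
Sensible, products 25→70.3 °C: 6506.1 kJ/h
Q = ΔH = -140790 kJ/h = -39.11 kW
Heat removed = 39110 W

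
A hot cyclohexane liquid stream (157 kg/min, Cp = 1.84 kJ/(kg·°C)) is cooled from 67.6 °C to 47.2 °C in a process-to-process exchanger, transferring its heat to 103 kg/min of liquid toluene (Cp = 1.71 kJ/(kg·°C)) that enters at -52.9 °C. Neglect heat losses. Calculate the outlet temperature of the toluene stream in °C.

Heat released by hot stream: Q = 157 × 1.84 × (67.6 − 47.2) = 5893.2 kJ/min
Energy balance on cold side (adiabatic exchanger): Q = ṁ_c·Cp_c·(T_c,out − T_c,in)
T_c,out = -52.9 + 5893.2/(103 × 1.71) = -19.441 °C

T_c,out = -19.4 °C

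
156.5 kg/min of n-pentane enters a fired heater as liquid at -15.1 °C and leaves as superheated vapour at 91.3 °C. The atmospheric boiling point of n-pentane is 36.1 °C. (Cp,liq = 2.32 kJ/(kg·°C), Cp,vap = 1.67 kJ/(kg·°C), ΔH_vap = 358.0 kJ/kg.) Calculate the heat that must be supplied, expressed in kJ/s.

liquid -15.1→36.1 °C: 118.78 kJ/kg
vaporisation at 36.1 °C: 358 kJ/kg
vapour 36.1→91.3 °C: 92.184 kJ/kg
Δh = 118.78 + 358 + 92.184 = 568.97 kJ/kg
Q = ṁ·Δh = 156.5 kg/min × 568.97 kJ/kg = 89043 kJ/min
|Q| = 1484.1 kW

Q = 1480 kJ/s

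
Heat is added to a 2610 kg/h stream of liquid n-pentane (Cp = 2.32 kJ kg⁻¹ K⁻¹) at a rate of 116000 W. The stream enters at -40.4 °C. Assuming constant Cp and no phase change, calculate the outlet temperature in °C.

Q = 116000 W = 417600 kJ/h
ΔT = Q/(ṁ·Cp) = 417600/(2610×2.32) = 68.966 K
T_out = -40.4 + 68.966 = 28.566 °C

T_out = 28.6 °C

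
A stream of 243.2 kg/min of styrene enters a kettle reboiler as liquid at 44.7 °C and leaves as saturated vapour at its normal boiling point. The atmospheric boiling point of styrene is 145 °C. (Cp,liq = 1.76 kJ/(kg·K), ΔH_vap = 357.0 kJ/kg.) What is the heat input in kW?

Q = 2160 kW

liquid 44.7→145 °C: 176.53 kJ/kg
vaporisation at 145 °C: 357 kJ/kg
Δh = 176.53 + 357 = 533.53 kJ/kg
Q = ṁ·Δh = 243.2 kg/min × 533.53 kJ/kg = 129750 kJ/min
|Q| = 2162.6 kW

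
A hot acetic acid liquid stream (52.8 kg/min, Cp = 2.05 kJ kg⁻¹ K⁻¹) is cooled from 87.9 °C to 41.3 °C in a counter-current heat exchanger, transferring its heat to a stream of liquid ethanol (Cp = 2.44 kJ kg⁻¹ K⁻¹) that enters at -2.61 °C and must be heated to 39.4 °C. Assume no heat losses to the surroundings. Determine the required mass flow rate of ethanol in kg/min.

Heat released by hot stream: Q = 52.8 × 2.05 × (87.9 − 41.3) = 5044 kJ/min
Energy balance on cold side (adiabatic exchanger): Q = ṁ_c·Cp_c·(T_c,out − T_c,in)
ṁ_c = 5044 / [2.44 × (39.4 − -2.61)] = 49.207 kg/min

ṁ_c = 49.2 kg/min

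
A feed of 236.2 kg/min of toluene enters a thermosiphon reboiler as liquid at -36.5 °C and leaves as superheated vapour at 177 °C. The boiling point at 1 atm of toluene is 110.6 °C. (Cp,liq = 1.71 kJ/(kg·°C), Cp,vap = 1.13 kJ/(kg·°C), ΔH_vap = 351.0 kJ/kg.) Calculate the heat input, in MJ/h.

liquid -36.5→110.6 °C: 251.54 kJ/kg
vaporisation at 110.6 °C: 351 kJ/kg
vapour 110.6→177 °C: 75.032 kJ/kg
Δh = 251.54 + 351 + 75.032 = 677.57 kJ/kg
Q = ṁ·Δh = 236.2 kg/min × 677.57 kJ/kg = 160040 kJ/min
|Q| = 2667.4 kW = 9602.6 MJ/h

Q = 9600 MJ/h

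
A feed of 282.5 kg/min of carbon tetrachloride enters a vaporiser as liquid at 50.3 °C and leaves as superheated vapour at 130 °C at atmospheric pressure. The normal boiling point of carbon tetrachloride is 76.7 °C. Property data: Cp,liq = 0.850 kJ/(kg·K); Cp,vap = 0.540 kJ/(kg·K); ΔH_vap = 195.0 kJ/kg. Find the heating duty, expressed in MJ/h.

liquid 50.3→76.7 °C: 22.44 kJ/kg
vaporisation at 76.7 °C: 195 kJ/kg
vapour 76.7→130 °C: 28.782 kJ/kg
Δh = 22.44 + 195 + 28.782 = 246.22 kJ/kg
Q = ṁ·Δh = 282.5 kg/min × 246.22 kJ/kg = 69558 kJ/min
|Q| = 1159.3 kW = 4173.5 MJ/h

Q = 4170 MJ/h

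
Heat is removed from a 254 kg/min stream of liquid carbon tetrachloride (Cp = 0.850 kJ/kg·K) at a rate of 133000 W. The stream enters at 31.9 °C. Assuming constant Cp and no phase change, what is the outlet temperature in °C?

T_out = -5.06 °C

Q = 133000 W = 7980 kJ/min
ΔT = Q/(ṁ·Cp) = 7980/(254×0.850) = 36.962 K
T_out = 31.9 − 36.962 = -5.0616 °C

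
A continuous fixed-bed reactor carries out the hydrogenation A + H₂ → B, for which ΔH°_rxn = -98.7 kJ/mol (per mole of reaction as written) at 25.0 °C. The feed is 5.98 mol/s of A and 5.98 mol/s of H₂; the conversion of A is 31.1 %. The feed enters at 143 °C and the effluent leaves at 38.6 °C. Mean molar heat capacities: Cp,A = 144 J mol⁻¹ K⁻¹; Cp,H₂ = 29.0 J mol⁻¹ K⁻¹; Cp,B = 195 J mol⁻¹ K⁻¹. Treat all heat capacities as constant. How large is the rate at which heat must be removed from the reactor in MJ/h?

Q_out = 1050 MJ/h

Extent of reaction ξ = 0.311 × 5.98 = 1.8598 mol/s
Reaction term: ξ·ΔH°_rxn = 1.8598 × -98.7 = -183.56 kJ/s
Sensible, feed 143→25 °C: -122.08 kJ/s
Outlet flows (mol/s): A 4.1202, H₂ 4.1202, B 1.8598
Sensible, products 25→38.6 °C: 14.626 kJ/s
Q = ΔH = -291.01 kJ/s = -291.01 kW
Heat removed = 1047.6 MJ/h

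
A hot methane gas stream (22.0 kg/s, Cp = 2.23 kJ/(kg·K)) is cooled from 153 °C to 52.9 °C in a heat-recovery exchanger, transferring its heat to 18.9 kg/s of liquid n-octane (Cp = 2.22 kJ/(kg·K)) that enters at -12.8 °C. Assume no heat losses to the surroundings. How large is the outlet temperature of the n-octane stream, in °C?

Heat released by hot stream: Q = 22.0 × 2.23 × (153 − 52.9) = 4910.9 kJ/s
Energy balance on cold side (adiabatic exchanger): Q = ṁ_c·Cp_c·(T_c,out − T_c,in)
T_c,out = -12.8 + 4910.9/(18.9 × 2.22) = 104.24 °C

T_c,out = 104 °C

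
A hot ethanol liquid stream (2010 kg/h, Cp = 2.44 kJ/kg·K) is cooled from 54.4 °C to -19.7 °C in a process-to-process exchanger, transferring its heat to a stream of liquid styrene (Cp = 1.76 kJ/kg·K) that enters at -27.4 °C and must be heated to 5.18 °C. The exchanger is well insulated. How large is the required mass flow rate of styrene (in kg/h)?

ṁ_c = 6340 kg/h

Heat released by hot stream: Q = 2010 × 2.44 × (54.4 − -19.7) = 363420 kJ/h
Energy balance on cold side (adiabatic exchanger): Q = ṁ_c·Cp_c·(T_c,out − T_c,in)
ṁ_c = 363420 / [1.76 × (5.18 − -27.4)] = 6337.8 kg/h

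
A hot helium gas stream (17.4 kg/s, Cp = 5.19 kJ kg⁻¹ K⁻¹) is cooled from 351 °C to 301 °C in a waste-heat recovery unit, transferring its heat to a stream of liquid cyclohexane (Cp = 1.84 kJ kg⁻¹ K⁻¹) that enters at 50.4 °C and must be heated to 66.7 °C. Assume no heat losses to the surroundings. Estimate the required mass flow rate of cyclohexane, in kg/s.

Heat released by hot stream: Q = 17.4 × 5.19 × (351 − 301) = 4515.3 kJ/s
Energy balance on cold side (adiabatic exchanger): Q = ṁ_c·Cp_c·(T_c,out − T_c,in)
ṁ_c = 4515.3 / [1.84 × (66.7 − 50.4)] = 150.55 kg/s

ṁ_c = 151 kg/s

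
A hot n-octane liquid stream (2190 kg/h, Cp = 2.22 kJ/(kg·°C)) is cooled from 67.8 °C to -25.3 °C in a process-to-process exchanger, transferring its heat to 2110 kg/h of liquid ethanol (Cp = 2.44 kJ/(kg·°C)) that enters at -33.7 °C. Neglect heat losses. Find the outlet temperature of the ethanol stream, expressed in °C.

Heat released by hot stream: Q = 2190 × 2.22 × (67.8 − -25.3) = 452630 kJ/h
Energy balance on cold side (adiabatic exchanger): Q = ṁ_c·Cp_c·(T_c,out − T_c,in)
T_c,out = -33.7 + 452630/(2110 × 2.44) = 54.217 °C

T_c,out = 54.2 °C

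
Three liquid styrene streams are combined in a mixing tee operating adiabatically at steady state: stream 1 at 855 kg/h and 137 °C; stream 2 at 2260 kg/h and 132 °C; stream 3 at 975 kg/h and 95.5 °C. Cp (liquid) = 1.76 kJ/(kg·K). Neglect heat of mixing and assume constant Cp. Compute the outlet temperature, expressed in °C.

T_out = 124 °C

No heat crosses the boundary, so H_out = H_in.
Σ ṁᵢCp,ᵢTᵢ = 855×1.76×137 + 2260×1.76×132 + 975×1.76×95.5 = 895080
Σ ṁᵢCp,ᵢ = 855×1.76 + 2260×1.76 + 975×1.76 = 7198.4
T_out = 895080 / 7198.4 = 124.34 °C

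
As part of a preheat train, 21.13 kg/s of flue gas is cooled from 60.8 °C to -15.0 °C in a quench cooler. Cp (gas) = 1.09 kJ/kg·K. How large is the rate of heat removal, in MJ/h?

Q = ṁ·Cp·ΔT = 21.13 × 1.09 × (-15.0 − 60.8) = -1745.8 kJ/s
Cooling duty = 6284.9 MJ/h

Q_c = 6280 MJ/h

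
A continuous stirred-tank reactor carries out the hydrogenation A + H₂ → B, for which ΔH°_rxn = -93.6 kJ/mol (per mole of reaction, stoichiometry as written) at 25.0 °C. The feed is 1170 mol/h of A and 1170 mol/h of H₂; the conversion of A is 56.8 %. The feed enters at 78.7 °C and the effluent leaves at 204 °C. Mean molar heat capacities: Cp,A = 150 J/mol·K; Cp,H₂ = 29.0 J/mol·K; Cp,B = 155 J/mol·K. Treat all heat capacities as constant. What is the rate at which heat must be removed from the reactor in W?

Q_out = 10800 W

Extent of reaction ξ = 0.568 × 1170 = 664.56 mol/h
Reaction term: ξ·ΔH°_rxn = 664.56 × -93.6 = -62203 kJ/h
Sensible, feed 78.7→25 °C: -11246 kJ/h
Outlet flows (mol/h): A 505.44, H₂ 505.44, B 664.56
Sensible, products 25→204 °C: 34633 kJ/h
Q = ΔH = -38816 kJ/h = -10.782 kW
Heat removed = 10782 W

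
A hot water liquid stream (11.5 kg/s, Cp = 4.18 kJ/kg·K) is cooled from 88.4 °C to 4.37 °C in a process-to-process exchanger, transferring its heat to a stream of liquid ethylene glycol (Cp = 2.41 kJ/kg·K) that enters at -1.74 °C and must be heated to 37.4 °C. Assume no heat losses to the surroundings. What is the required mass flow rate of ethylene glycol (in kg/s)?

ṁ_c = 42.8 kg/s

Heat released by hot stream: Q = 11.5 × 4.18 × (88.4 − 4.37) = 4039.3 kJ/s
Energy balance on cold side (adiabatic exchanger): Q = ṁ_c·Cp_c·(T_c,out − T_c,in)
ṁ_c = 4039.3 / [2.41 × (37.4 − -1.74)] = 42.822 kg/s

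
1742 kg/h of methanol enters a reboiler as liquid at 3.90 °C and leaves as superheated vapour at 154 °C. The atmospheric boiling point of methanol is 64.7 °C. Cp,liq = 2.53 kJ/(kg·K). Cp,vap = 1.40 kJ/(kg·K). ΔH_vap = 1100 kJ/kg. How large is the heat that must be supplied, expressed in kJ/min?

liquid 3.90→64.7 °C: 153.82 kJ/kg
vaporisation at 64.7 °C: 1100 kJ/kg
vapour 64.7→154 °C: 125.02 kJ/kg
Δh = 153.82 + 1100 + 125.02 = 1378.8 kJ/kg
Q = ṁ·Δh = 1742 kg/h × 1378.8 kJ/kg = 2.4019e+06 kJ/h
|Q| = 667.21 kW = 40032 kJ/min

Q = 40000 kJ/min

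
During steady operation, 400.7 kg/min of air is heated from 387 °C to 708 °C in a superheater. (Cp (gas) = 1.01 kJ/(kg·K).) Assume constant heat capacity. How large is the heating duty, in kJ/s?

Q = ṁ·Cp·ΔT = 400.7 × 1.01 × (708 − 387) = 129910 kJ/min
Converting: 129910 / 60 s = 2165.2 kW

Q = 2170 kJ/s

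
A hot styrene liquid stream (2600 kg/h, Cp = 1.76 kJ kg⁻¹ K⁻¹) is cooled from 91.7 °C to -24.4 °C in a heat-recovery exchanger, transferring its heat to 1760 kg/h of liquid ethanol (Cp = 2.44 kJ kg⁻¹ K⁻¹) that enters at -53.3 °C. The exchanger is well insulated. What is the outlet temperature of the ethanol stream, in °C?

Heat released by hot stream: Q = 2600 × 1.76 × (91.7 − -24.4) = 531270 kJ/h
Energy balance on cold side (adiabatic exchanger): Q = ṁ_c·Cp_c·(T_c,out − T_c,in)
T_c,out = -53.3 + 531270/(1760 × 2.44) = 70.413 °C

T_c,out = 70.4 °C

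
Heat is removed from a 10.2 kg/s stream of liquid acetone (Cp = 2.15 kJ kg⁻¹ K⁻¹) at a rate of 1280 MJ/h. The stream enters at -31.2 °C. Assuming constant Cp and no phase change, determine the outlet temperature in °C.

T_out = -47.4 °C

Q = 1280 MJ/h = 355.56 kJ/s
ΔT = Q/(ṁ·Cp) = 355.56/(10.2×2.15) = 16.213 K
T_out = -31.2 − 16.213 = -47.413 °C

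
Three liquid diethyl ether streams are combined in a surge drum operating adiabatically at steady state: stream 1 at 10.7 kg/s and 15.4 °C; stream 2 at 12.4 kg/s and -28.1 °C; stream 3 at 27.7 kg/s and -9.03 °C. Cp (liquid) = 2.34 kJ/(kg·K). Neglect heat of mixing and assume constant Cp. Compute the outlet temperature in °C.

Adiabatic, steady state ⇒ Σ ṁᵢCp,ᵢ(T_out − Tᵢ) = 0
Σ ṁᵢCp,ᵢTᵢ = 10.7×2.34×15.4 + 12.4×2.34×-28.1 + 27.7×2.34×-9.03 = -1015.1
Σ ṁᵢCp,ᵢ = 10.7×2.34 + 12.4×2.34 + 27.7×2.34 = 118.87
T_out = -1015.1 / 118.87 = -8.5392 °C

T_out = -8.54 °C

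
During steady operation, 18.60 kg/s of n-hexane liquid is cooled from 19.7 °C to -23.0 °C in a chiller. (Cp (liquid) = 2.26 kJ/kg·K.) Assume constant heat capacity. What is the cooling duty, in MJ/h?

Q_c = 6460 MJ/h

Q = ṁ·Cp·ΔT = 18.60 × 2.26 × (-23.0 − 19.7) = -1794.9 kJ/s
Cooling duty = 6461.8 MJ/h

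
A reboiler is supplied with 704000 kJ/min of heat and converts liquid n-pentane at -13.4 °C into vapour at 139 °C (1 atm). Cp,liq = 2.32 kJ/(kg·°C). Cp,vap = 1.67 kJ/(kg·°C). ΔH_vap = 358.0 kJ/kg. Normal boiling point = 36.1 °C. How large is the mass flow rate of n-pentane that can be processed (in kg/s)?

Δh = 2.32×(36.1−-13.4) + 358.0 + 1.67×(139−36.1) = 644.68 kJ/kg
Q = 704000 kJ/min = 11733 kJ/s = 11733 kJ/s
ṁ = Q/Δh = 11733 / 644.68 = 18.2 kg/s

ṁ = 18.2 kg/s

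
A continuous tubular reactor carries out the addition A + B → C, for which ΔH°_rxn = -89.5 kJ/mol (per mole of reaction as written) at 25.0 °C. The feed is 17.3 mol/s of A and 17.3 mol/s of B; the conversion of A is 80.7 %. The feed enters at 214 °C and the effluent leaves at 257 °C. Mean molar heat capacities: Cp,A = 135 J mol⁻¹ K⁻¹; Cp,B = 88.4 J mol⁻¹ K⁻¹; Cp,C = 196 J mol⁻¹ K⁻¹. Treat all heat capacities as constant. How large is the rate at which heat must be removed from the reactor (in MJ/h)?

Q_out = 4220 MJ/h

Extent of reaction ξ = 0.807 × 17.3 = 13.961 mol/s
Reaction term: ξ·ΔH°_rxn = 13.961 × -89.5 = -1249.5 kJ/s
Sensible, feed 214→25 °C: -730.45 kJ/s
Outlet flows (mol/s): A 3.3389, B 3.3389, C 13.961
Sensible, products 25→257 °C: 807.89 kJ/s
Q = ΔH = -1172.1 kJ/s = -1172.1 kW
Heat removed = 4219.5 MJ/h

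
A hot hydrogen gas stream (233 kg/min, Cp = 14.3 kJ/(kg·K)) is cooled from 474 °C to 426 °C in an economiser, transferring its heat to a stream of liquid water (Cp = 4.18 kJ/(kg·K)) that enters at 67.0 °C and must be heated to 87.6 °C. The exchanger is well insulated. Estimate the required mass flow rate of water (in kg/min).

ṁ_c = 1860 kg/min

Heat released by hot stream: Q = 233 × 14.3 × (474 − 426) = 159930 kJ/min
Energy balance on cold side (adiabatic exchanger): Q = ṁ_c·Cp_c·(T_c,out − T_c,in)
ṁ_c = 159930 / [4.18 × (87.6 − 67.0)] = 1857.3 kg/min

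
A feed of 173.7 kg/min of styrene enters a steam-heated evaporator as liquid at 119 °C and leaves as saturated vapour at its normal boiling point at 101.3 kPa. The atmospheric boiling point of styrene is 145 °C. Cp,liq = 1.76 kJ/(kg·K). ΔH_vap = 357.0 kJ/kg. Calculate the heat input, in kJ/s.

Q = 1170 kJ/s

liquid 119→145 °C: 45.76 kJ/kg
vaporisation at 145 °C: 357 kJ/kg
Δh = 45.76 + 357 = 402.76 kJ/kg
Q = ṁ·Δh = 173.7 kg/min × 402.76 kJ/kg = 69959 kJ/min
|Q| = 1166 kW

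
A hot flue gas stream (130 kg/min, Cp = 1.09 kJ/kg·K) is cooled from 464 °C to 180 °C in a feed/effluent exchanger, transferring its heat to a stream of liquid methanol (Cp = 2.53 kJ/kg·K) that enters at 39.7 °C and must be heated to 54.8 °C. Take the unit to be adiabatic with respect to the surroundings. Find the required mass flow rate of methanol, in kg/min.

Heat released by hot stream: Q = 130 × 1.09 × (464 − 180) = 40243 kJ/min
Energy balance on cold side (adiabatic exchanger): Q = ṁ_c·Cp_c·(T_c,out − T_c,in)
ṁ_c = 40243 / [2.53 × (54.8 − 39.7)] = 1053.4 kg/min

ṁ_c = 1050 kg/min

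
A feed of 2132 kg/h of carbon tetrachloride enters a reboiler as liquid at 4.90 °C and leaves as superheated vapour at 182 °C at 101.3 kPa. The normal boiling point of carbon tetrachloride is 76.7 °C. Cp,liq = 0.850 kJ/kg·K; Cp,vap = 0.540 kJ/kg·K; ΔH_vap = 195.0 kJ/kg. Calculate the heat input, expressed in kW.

liquid 4.90→76.7 °C: 61.03 kJ/kg
vaporisation at 76.7 °C: 195 kJ/kg
vapour 76.7→182 °C: 56.862 kJ/kg
Δh = 61.03 + 195 + 56.862 = 312.89 kJ/kg
Q = ṁ·Δh = 2132 kg/h × 312.89 kJ/kg = 667090 kJ/h
|Q| = 185.3 kW

Q = 185 kW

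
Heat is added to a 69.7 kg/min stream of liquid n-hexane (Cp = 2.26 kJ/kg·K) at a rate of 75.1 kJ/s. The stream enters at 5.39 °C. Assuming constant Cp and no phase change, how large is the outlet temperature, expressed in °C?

Q = 75.1 kJ/s = 4506 kJ/min
ΔT = Q/(ṁ·Cp) = 4506/(69.7×2.26) = 28.606 K
T_out = 5.39 + 28.606 = 33.996 °C

T_out = 34.0 °C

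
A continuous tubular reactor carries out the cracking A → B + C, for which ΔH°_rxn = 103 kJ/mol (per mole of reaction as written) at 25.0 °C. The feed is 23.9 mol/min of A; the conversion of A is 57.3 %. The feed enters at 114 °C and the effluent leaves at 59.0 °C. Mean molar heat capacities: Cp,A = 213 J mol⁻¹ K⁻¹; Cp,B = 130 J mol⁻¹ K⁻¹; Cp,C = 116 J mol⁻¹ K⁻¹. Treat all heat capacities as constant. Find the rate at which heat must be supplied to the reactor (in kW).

Extent of reaction ξ = 0.573 × 23.9 = 13.695 mol/min
Reaction term: ξ·ΔH°_rxn = 13.695 × 103 = 1410.6 kJ/min
Sensible, feed 114→25 °C: -453.07 kJ/min
Outlet flows (mol/min): A 10.205, B 13.695, C 13.695
Sensible, products 25→59.0 °C: 188.45 kJ/min
Q = ΔH = 1145.9 kJ/min = 19.099 kW
Heat supplied = 19.099 kW

Q_in = 19.1 kW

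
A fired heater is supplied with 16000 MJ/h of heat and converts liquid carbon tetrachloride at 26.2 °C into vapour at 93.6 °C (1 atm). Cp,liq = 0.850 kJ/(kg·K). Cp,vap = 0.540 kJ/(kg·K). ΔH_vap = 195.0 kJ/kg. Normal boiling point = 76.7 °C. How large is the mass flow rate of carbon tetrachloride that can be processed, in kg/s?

ṁ = 18.0 kg/s

Δh = 0.850×(76.7−26.2) + 195.0 + 0.540×(93.6−76.7) = 247.05 kJ/kg
Q = 16000 MJ/h = 4444.4 kJ/s = 4444.4 kJ/s
ṁ = Q/Δh = 4444.4 / 247.05 = 17.99 kg/s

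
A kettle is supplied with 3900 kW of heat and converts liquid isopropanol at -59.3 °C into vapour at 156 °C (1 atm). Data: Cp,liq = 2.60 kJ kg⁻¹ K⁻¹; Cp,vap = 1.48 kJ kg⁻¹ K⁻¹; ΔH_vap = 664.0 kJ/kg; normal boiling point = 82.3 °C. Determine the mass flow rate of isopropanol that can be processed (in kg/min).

Δh = 2.60×(82.3−-59.3) + 664.0 + 1.48×(156−82.3) = 1141.2 kJ/kg
Q = 3900 kW = 3900 kJ/s = 234000 kJ/min
ṁ = Q/Δh = 234000 / 1141.2 = 205.04 kg/min

ṁ = 205 kg/min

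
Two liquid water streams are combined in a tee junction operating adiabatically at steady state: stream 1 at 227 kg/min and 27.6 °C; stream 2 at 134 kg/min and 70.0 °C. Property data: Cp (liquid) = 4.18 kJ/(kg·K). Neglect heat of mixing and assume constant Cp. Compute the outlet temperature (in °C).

T_out = 43.3 °C

Energy balance with Q = 0: Σ ṁᵢCp,ᵢ(T_out − Tᵢ) = 0
T_out = Σ ṁᵢCp,ᵢTᵢ / Σ ṁᵢCp,ᵢ
      = 65397 / 1509 = 43.339 °C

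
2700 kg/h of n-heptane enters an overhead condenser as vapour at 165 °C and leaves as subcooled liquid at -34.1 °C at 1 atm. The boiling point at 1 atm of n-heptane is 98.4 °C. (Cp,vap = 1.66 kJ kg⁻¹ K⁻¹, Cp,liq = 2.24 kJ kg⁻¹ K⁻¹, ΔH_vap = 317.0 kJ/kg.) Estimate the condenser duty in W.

vapour 165→98.4 °C: -110.56 kJ/kg
condensation at 98.4 °C: -317 kJ/kg
liquid 98.4→-34.1 °C: -296.8 kJ/kg
Δh = -110.56 + -317 + -296.8 = -724.36 kJ/kg
Q = ṁ·Δh = 2700 kg/h × -724.36 kJ/kg = -1.9558e+06 kJ/h
|Q| = 543.27 kW = 543270 W

Q_c = 543000 W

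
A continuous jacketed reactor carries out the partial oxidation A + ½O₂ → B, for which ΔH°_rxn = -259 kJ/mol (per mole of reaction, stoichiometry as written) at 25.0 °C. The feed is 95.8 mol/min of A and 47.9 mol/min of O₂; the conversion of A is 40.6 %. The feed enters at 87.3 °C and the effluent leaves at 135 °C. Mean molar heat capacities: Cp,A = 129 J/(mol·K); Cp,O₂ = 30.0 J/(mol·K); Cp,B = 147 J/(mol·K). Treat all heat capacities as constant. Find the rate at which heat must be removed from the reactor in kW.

Extent of reaction ξ = 0.406 × 95.8 = 38.895 mol/min
Reaction term: ξ·ΔH°_rxn = 38.895 × -259 = -10074 kJ/min
Sensible, feed 87.3→25 °C: -859.44 kJ/min
Outlet flows (mol/min): A 56.905, O₂ 28.453, B 38.895
Sensible, products 25→135 °C: 1530.3 kJ/min
Q = ΔH = -9402.9 kJ/min = -156.71 kW
Heat removed = 156.71 kW

Q_out = 157 kW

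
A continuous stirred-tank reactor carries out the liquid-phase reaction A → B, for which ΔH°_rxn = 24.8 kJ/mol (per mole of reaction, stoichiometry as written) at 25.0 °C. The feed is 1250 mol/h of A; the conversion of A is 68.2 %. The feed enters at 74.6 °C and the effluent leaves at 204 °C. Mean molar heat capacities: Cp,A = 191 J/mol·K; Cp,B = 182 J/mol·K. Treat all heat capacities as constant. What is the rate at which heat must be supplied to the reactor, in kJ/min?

Q_in = 844 kJ/min

Extent of reaction ξ = 0.682 × 1250 = 852.5 mol/h
Reaction term: ξ·ΔH°_rxn = 852.5 × 24.8 = 21142 kJ/h
Sensible, feed 74.6→25 °C: -11842 kJ/h
Outlet flows (mol/h): A 397.5, B 852.5
Sensible, products 25→204 °C: 41363 kJ/h
Q = ΔH = 50663 kJ/h = 14.073 kW
Heat supplied = 844.38 kJ/min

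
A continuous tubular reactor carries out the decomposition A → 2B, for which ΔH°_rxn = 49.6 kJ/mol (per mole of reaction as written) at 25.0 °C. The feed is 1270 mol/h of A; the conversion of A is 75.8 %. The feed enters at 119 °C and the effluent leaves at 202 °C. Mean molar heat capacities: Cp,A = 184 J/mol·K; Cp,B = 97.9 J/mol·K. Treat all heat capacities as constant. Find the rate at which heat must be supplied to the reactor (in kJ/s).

Extent of reaction ξ = 0.758 × 1270 = 962.66 mol/h
Reaction term: ξ·ΔH°_rxn = 962.66 × 49.6 = 47748 kJ/h
Sensible, feed 119→25 °C: -21966 kJ/h
Outlet flows (mol/h): A 307.34, B 1925.3
Sensible, products 25→202 °C: 43372 kJ/h
Q = ΔH = 69154 kJ/h = 19.209 kW
Heat supplied = 19.209 kJ/s

Q_in = 19.2 kJ/s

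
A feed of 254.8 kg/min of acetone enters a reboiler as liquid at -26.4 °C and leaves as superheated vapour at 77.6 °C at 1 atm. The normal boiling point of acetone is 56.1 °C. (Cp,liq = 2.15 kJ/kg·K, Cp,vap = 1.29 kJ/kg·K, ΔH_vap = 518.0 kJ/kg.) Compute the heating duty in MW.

liquid -26.4→56.1 °C: 177.38 kJ/kg
vaporisation at 56.1 °C: 518 kJ/kg
vapour 56.1→77.6 °C: 27.735 kJ/kg
Δh = 177.38 + 518 + 27.735 = 723.11 kJ/kg
Q = ṁ·Δh = 254.8 kg/min × 723.11 kJ/kg = 184250 kJ/min
|Q| = 3070.8 kW = 3.0708 MW

Q = 3.07 MW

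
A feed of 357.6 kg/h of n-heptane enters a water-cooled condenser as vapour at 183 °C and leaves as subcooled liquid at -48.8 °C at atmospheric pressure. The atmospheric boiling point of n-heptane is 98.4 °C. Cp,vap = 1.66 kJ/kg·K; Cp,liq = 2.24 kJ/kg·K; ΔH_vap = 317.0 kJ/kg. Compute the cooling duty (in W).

Q_c = 78200 W

vapour 183→98.4 °C: -140.44 kJ/kg
condensation at 98.4 °C: -317 kJ/kg
liquid 98.4→-48.8 °C: -329.73 kJ/kg
Δh = -140.44 + -317 + -329.73 = -787.16 kJ/kg
Q = ṁ·Δh = 357.6 kg/h × -787.16 kJ/kg = -281490 kJ/h
|Q| = 78.192 kW = 78192 W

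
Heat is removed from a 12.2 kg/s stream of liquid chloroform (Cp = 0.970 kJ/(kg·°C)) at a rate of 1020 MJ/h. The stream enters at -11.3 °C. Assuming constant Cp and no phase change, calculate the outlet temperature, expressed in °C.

T_out = -35.2 °C

Q = 1020 MJ/h = 283.33 kJ/s
ΔT = Q/(ṁ·Cp) = 283.33/(12.2×0.970) = 23.942 K
T_out = -11.3 − 23.942 = -35.242 °C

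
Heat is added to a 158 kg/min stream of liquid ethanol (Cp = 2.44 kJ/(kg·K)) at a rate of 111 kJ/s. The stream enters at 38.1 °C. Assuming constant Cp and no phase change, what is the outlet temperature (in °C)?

Q = 111 kJ/s = 6660 kJ/min
ΔT = Q/(ṁ·Cp) = 6660/(158×2.44) = 17.275 K
T_out = 38.1 + 17.275 = 55.375 °C

T_out = 55.4 °C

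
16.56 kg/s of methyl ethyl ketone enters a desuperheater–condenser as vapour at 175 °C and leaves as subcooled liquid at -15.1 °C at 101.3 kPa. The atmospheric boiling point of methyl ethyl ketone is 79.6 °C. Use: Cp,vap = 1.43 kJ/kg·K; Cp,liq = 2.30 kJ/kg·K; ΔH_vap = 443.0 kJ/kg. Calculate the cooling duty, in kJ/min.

Q_c = 792000 kJ/min

vapour 175→79.6 °C: -136.42 kJ/kg
condensation at 79.6 °C: -443 kJ/kg
liquid 79.6→-15.1 °C: -217.81 kJ/kg
Δh = -136.42 + -443 + -217.81 = -797.23 kJ/kg
Q = ṁ·Δh = 16.56 kg/s × -797.23 kJ/kg = -13202 kJ/s
|Q| = 13202 kW = 792130 kJ/min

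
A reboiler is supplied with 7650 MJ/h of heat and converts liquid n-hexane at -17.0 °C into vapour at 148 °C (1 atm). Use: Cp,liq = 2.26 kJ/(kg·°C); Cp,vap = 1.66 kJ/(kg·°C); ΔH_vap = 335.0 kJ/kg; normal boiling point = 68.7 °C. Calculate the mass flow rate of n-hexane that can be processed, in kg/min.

ṁ = 193 kg/min

Δh = 2.26×(68.7−-17.0) + 335.0 + 1.66×(148−68.7) = 660.32 kJ/kg
Q = 7650 MJ/h = 2125 kJ/s = 127500 kJ/min
ṁ = Q/Δh = 127500 / 660.32 = 193.09 kg/min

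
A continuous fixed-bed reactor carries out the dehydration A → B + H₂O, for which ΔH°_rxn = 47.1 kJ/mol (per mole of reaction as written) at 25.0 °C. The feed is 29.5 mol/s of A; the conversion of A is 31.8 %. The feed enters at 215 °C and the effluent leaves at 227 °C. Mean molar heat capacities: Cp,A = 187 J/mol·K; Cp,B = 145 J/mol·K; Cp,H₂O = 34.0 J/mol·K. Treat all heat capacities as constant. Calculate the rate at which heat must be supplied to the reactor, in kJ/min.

Q_in = 29600 kJ/min

Extent of reaction ξ = 0.318 × 29.5 = 9.381 mol/s
Reaction term: ξ·ΔH°_rxn = 9.381 × 47.1 = 441.85 kJ/s
Sensible, feed 215→25 °C: -1048.1 kJ/s
Outlet flows (mol/s): A 20.119, B 9.381, H₂O 9.381
Sensible, products 25→227 °C: 1099.2 kJ/s
Q = ΔH = 492.88 kJ/s = 492.88 kW
Heat supplied = 29573 kJ/min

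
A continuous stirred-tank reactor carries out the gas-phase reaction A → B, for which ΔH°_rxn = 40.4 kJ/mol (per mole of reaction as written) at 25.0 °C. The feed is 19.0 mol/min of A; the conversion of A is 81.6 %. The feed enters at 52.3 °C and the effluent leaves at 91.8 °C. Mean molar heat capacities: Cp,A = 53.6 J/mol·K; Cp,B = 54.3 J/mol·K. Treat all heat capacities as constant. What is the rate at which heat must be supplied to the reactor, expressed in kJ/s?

Extent of reaction ξ = 0.816 × 19.0 = 15.504 mol/min
Reaction term: ξ·ΔH°_rxn = 15.504 × 40.4 = 626.36 kJ/min
Sensible, feed 52.3→25 °C: -27.802 kJ/min
Outlet flows (mol/min): A 3.496, B 15.504
Sensible, products 25→91.8 °C: 68.754 kJ/min
Q = ΔH = 667.31 kJ/min = 11.122 kW
Heat supplied = 11.122 kJ/s

Q_in = 11.1 kJ/s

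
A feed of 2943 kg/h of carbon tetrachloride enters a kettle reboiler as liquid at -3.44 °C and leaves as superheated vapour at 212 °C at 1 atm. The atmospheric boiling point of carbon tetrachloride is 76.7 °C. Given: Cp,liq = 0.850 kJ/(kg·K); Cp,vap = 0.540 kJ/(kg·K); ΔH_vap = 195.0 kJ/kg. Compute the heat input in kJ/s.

liquid -3.44→76.7 °C: 68.119 kJ/kg
vaporisation at 76.7 °C: 195 kJ/kg
vapour 76.7→212 °C: 73.062 kJ/kg
Δh = 68.119 + 195 + 73.062 = 336.18 kJ/kg
Q = ṁ·Δh = 2943 kg/h × 336.18 kJ/kg = 989380 kJ/h
|Q| = 274.83 kW

Q = 275 kJ/s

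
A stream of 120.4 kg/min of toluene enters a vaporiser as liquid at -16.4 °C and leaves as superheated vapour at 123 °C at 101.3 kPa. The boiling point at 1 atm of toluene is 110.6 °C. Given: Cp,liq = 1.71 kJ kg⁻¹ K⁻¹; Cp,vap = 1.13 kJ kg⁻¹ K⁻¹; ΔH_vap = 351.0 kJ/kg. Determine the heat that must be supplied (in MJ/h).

Q = 4210 MJ/h

liquid -16.4→110.6 °C: 217.17 kJ/kg
vaporisation at 110.6 °C: 351 kJ/kg
vapour 110.6→123 °C: 14.012 kJ/kg
Δh = 217.17 + 351 + 14.012 = 582.18 kJ/kg
Q = ṁ·Δh = 120.4 kg/min × 582.18 kJ/kg = 70095 kJ/min
|Q| = 1168.2 kW = 4205.7 MJ/h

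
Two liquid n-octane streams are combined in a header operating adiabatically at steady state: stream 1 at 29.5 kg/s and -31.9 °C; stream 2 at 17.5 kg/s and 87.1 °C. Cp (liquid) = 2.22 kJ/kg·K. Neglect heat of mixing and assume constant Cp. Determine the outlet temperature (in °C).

No heat crosses the boundary, so H_out = H_in.
Σ ṁᵢCp,ᵢTᵢ = 29.5×2.22×-31.9 + 17.5×2.22×87.1 = 1294.7
Σ ṁᵢCp,ᵢ = 29.5×2.22 + 17.5×2.22 = 104.34
T_out = 1294.7 / 104.34 = 12.409 °C

T_out = 12.4 °C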